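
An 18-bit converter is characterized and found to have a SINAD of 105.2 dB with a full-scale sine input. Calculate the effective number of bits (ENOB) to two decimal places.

17.18 bits

ENOB = (SINAD − 1.76) / 6.02 = (105.2 − 1.76)/6.02 = 17.183.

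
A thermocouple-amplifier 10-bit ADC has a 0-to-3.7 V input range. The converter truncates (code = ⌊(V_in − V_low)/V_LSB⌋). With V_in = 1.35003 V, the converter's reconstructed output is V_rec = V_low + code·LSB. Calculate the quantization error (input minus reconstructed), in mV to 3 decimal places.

2.276 mV

LSB = 3.7/2^10 = 3.613 mV.
Scaled input = 373.6299 LSBs, so code = 373.
V_rec = 0 + 373·0.00361328 = 1.3477539 V.
Difference: 0.00227609 V → 2.276 mV.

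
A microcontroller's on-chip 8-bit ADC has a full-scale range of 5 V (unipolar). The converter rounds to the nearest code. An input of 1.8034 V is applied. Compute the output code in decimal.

code 92

With 256 levels over 5 V, one step is 19.531 mV.
(1.8034 − 0) / 0.0195312 = 92.334 LSBs.
Round → code 92.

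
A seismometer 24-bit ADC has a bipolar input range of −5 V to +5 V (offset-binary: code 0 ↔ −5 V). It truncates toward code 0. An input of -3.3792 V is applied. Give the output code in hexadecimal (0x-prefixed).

code 0x297E13 (decimal 2719251)

With 16777216 levels over 10 V, one step is 0.60 µV.
(-3.3792 − (−5)) / 5.96046e-07 = 2719251.169 LSBs.
So the output code is 2719251.
In hexadecimal (0x-prefixed): 0x297E13.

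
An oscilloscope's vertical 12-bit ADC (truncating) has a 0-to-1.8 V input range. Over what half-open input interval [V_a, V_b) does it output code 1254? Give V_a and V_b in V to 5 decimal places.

[0.55107 V, 0.55151 V)

LSB = 1.8/2^12 = 439.45 µV.
V_a = V_low + 1254·LSB = 0.551074 V; V_b = V_low + 1255·LSB = 0.551514 V.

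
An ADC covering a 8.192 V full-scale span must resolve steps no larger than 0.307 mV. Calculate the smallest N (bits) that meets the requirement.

Number of steps required ≥ 8.192 V / 0.307 mV = 26684.04.
Need 2^N ≥ 26684.04; 2^14 = 16384, 2^15 = 32768.
Minimum N = 15.

15 bits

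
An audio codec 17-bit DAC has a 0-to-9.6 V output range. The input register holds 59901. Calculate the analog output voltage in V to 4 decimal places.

4.3873 V

LSB = 9.6 V / 2^17 = 73.24 µV.
V_out = 0 + 59901 × 7.32422e-05 V = 4.38728 V.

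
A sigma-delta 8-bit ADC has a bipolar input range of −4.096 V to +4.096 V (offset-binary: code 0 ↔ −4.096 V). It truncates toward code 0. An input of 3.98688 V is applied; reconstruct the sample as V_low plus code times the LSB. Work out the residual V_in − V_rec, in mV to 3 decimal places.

One LSB is 8.192 V / 256 = 32.000 mV.
Scaled input = 252.5900 LSBs, so code = 252.
V_rec = (−4.096) + 252·0.032 = 3.968 V.
Difference: 0.01888 V → 18.880 mV.

18.880 mV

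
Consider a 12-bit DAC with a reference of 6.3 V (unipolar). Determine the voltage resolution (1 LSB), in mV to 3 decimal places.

1.538 mV

Full-scale span = 6.3 V.
LSB = 6.3 / 2^12 = 6.3 / 4096 = 0.00153809 V = 1.538 mV.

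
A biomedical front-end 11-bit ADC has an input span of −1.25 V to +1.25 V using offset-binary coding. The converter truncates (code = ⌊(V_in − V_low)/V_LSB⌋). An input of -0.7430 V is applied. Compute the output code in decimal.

code 415

LSB = 2.5 V / 2048 = 1.221 mV.
(-0.7430 − (−1.25)) / 0.0012207 = 415.334 LSBs.
⌊·⌋(415.334) = 415.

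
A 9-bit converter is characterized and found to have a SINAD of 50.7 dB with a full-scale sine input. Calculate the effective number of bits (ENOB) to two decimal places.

ENOB = (SINAD − 1.76) / 6.02 = (50.7 − 1.76)/6.02 = 8.130.

8.13 bits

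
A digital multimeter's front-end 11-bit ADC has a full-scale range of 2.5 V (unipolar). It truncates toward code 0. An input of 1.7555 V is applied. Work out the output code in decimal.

code 1438

LSB = 2.5 V / 2048 = 1.221 mV.
(V_in − V_low)/LSB = (1.7555 − 0) / 0.0012207 = 1438.106.
Floor → code 1438.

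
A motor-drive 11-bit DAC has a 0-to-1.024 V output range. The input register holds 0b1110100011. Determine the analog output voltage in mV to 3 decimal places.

465.500 mV

LSB = 1.024 V / 2^11 = 0.500 mV.
Code 0b1110100011 = 931 decimal.
V_out = 0 + 931 × 0.0005 V = 0.4655 V.
= 465.500 mV.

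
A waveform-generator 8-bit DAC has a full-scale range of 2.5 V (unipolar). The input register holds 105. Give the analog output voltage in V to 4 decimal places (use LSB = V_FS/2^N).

LSB = 2.5 V / 2^8 = 9.766 mV.
V_out = 0 + 105 × 0.00976562 V = 1.02539 V.

1.0254 V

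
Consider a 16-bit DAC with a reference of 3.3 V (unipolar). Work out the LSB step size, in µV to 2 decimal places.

Full-scale span = 3.3 V.
LSB = 3.3 / 2^16 = 3.3 / 65536 = 5.0354e-05 V = 50.35 µV.

50.35 µV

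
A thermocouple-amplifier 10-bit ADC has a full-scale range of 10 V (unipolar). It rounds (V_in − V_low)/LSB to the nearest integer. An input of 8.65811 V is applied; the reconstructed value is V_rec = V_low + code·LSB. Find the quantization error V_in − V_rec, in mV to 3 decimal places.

-3.999 mV

Step size: 10 V ÷ 2^10 = 9.766 mV.
Scaled input = 886.5905 LSBs, so code = 887.
Reconstructed: 8.6621094 V.
Difference: -0.00399938 V → -3.999 mV.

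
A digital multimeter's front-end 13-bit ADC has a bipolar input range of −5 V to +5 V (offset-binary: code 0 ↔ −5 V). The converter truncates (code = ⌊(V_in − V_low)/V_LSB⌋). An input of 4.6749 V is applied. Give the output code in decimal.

code 7925

With 8192 levels over 10 V, one step is 1.221 mV.
Input sits at 7925.678 steps above V_low.
So the output code is 7925.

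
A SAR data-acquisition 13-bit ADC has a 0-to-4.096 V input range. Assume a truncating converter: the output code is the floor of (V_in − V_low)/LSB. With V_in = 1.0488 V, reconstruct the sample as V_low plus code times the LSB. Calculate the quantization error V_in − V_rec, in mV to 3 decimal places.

One LSB is 4.096 V / 8192 = 0.500 mV.
(V_in − V_low)/LSB = (1.0488 − 0)/0.0005 = 2097.6000 → code 2097 (floor).
V_rec = 0 + 2097·0.0005 = 1.0485 V.
V_in − V_rec = 0.0003 V = 0.300 mV.

0.300 mV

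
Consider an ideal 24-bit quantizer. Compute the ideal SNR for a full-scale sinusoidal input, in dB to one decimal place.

SNR ≈ 6.02·N + 1.76 dB = 6.02·24 + 1.76 = 146.24 dB.

146.2 dB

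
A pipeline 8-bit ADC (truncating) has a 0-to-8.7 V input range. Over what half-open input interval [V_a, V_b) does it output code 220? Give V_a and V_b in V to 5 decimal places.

[7.47656 V, 7.51055 V)

LSB = 8.7/2^8 = 33.984 mV.
V_a = V_low + 220·LSB = 7.47656 V; V_b = V_low + 221·LSB = 7.51055 V.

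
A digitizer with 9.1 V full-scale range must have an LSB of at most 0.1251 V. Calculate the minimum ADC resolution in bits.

7 bits

Number of steps required ≥ 9.1 V / 0.1251 V = 72.74.
Need 2^N ≥ 72.74; 2^6 = 64, 2^7 = 128.
Minimum N = 7.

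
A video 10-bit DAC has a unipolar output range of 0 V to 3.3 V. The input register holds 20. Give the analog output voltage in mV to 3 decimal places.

64.453 mV

LSB = 3.3 V / 2^10 = 3.223 mV.
V_out = 0 + 20 × 0.00322266 V = 0.0644531 V.
= 64.453 mV.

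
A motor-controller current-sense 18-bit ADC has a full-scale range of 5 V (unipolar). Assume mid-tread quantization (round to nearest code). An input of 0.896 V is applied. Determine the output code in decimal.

code 46976

With 262144 levels over 5 V, one step is 19.07 µV.
(0.896 − 0) / 1.90735e-05 = 46976.205 LSBs.
So the output code is 46976.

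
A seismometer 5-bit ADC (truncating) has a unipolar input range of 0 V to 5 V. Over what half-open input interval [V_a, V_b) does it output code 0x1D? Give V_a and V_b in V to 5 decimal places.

[4.53125 V, 4.68750 V)

LSB = 5/2^5 = 156.250 mV.
Code 0x1D = 29 decimal.
V_a = V_low + 29·LSB = 4.53125 V; V_b = V_low + 30·LSB = 4.6875 V.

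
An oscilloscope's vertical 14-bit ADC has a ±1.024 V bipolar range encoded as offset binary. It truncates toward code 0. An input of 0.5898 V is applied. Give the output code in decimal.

code 12910

LSB = 2.048 V / 16384 = 125.00 µV.
(0.5898 − (−1.024)) / 0.000125 = 12910.400 LSBs.
Floor → code 12910.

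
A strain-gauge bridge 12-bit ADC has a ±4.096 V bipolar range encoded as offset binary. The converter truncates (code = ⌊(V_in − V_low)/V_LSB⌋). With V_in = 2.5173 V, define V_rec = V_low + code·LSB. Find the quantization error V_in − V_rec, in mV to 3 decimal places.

Step size: 8.192 V ÷ 2^12 = 2.000 mV.
Scaled input = 3306.6500 LSBs, so code = 3306.
V_rec = (−4.096) + 3306·0.002 = 2.516 V.
Difference: 0.0013 V → 1.300 mV.

1.300 mV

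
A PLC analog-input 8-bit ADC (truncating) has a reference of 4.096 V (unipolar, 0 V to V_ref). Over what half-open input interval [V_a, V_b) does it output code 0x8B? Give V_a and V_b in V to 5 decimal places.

[2.22400 V, 2.24000 V)

LSB = 4.096/2^8 = 16.000 mV.
Code 0x8B = 139 decimal.
V_a = V_low + 139·LSB = 2.224 V; V_b = V_low + 140·LSB = 2.24 V.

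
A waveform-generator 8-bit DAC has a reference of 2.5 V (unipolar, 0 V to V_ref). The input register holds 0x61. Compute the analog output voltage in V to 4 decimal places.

0.9473 V

LSB = 2.5 V / 2^8 = 9.766 mV.
Code 0x61 = 97 decimal.
V_out = 0 + 97 × 0.00976562 V = 0.947266 V.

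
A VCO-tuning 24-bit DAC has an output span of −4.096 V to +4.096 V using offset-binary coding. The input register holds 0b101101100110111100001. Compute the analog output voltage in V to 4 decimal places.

LSB = 8.192 V / 2^24 = 0.49 µV.
Code 0b101101100110111100001 = 1494497 decimal.
V_out = (−4.096) + 1494497 × 4.88281e-07 V = -3.36627 V.

-3.3663 V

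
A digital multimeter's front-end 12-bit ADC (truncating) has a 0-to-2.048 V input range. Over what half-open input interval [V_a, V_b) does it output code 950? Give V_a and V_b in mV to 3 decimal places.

LSB = 2.048/2^12 = 0.500 mV.
V_a = V_low + 950·LSB = 0.475 V; V_b = V_low + 951·LSB = 0.4755 V.

[475.000 mV, 475.500 mV)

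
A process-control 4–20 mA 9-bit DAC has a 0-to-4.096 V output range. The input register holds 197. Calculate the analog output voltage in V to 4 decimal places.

LSB = 4.096 V / 2^9 = 8.000 mV.
V_out = 0 + 197 × 0.008 V = 1.576 V.

1.5760 V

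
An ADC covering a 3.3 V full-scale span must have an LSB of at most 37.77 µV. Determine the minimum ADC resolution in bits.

17 bits

Number of steps required ≥ 3.3 V / 37.77 µV = 87370.93.
Need 2^N ≥ 87370.93; 2^16 = 65536, 2^17 = 131072.
Minimum N = 17.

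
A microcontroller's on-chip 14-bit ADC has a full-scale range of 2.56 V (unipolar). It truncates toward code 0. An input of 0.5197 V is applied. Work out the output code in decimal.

Full-scale span = 2.56 V; LSB = 2.56/2^14 = 156.25 µV.
(V_in − V_low)/LSB = (0.5197 − 0) / 0.00015625 = 3326.080.
⌊·⌋(3326.080) = 3326.

code 3326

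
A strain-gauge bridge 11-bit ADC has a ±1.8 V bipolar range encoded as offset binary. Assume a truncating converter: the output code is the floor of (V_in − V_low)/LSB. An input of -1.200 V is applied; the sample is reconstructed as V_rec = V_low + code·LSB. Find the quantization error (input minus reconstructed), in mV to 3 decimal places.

LSB = 3.6/2^11 = 1.758 mV.
(V_in − V_low)/LSB = (-1.200 − (−1.8))/0.00175781 = 341.3333 → code 341 (floor).
Code 341 maps back to (−1.8) + 341×0.00175781 V = -1.2005859 V.
Difference: 0.000585937 V → 0.586 mV.

0.586 mV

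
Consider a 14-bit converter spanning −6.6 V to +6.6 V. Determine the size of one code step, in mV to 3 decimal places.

Full-scale span = 13.2 V.
LSB = 13.2 / 2^14 = 13.2 / 16384 = 0.000805664 V = 0.806 mV.

0.806 mV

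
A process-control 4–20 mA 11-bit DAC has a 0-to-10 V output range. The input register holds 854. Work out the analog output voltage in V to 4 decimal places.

4.1699 V

LSB = 10 V / 2^11 = 4.883 mV.
V_out = 0 + 854 × 0.00488281 V = 4.16992 V.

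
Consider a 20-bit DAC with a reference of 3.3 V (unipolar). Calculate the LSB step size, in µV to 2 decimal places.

Full-scale span = 3.3 V.
LSB = 3.3 / 2^20 = 3.3 / 1048576 = 3.14713e-06 V = 3.15 µV.

3.15 µV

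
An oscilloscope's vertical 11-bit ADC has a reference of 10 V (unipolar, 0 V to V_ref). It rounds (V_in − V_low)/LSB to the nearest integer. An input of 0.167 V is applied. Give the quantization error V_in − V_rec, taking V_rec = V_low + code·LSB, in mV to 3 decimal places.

One LSB is 10 V / 2048 = 4.883 mV.
(V_in − V_low)/LSB = (0.167 − 0)/0.00488281 = 34.2016 → code 34 (round).
Code 34 maps back to 0 + 34×0.00488281 V = 0.16601562 V.
Error = 0.167 − 0.16601562 = 0.000984375 V = 0.984 mV.

0.984 mV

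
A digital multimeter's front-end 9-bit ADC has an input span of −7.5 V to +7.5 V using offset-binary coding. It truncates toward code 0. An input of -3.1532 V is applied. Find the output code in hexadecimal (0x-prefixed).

code 0x94 (decimal 148)

LSB = 15 V / 512 = 29.297 mV.
Input sits at 148.371 steps above V_low.
⌊·⌋(148.371) = 148.
In hexadecimal (0x-prefixed): 0x94.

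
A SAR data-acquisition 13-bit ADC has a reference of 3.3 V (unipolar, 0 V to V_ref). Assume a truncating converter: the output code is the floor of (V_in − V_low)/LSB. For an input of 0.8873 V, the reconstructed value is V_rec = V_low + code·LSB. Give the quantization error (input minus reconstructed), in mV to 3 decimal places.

0.264 mV

LSB = 3.3/2^13 = 402.83 µV.
Scaled input = 2202.6550 LSBs, so code = 2202.
V_rec = 0 + 2202·0.000402832 = 0.88703613 V.
Difference: 0.000263867 V → 0.264 mV.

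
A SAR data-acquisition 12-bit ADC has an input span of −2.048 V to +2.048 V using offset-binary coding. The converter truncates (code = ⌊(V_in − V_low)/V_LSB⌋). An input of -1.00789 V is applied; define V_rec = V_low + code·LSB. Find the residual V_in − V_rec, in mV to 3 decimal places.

0.110 mV

One LSB is 4.096 V / 4096 = 1.000 mV.
(-1.00789 − (−2.048))/0.001 = 1040.1100; ⌊·⌋ gives code 1040.
Reconstructed: -1.008 V.
V_in − V_rec = 0.00011 V = 0.110 mV.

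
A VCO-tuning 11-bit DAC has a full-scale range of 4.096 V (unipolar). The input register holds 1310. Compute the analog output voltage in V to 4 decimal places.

LSB = 4.096 V / 2^11 = 2.000 mV.
V_out = 0 + 1310 × 0.002 V = 2.62 V.

2.6200 V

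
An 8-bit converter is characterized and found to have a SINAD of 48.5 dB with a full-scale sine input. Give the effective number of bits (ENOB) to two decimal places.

ENOB = (SINAD − 1.76) / 6.02 = (48.5 − 1.76)/6.02 = 7.764.

7.76 bits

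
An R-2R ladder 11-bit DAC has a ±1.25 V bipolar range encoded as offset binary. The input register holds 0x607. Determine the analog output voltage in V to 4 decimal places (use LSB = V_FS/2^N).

LSB = 2.5 V / 2^11 = 1.221 mV.
Code 0x607 = 1543 decimal.
V_out = (−1.25) + 1543 × 0.0012207 V = 0.633545 V.

0.6335 V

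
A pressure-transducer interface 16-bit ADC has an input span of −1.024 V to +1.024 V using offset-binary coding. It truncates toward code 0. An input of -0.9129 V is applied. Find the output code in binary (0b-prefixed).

code 0b110111100011 (decimal 3555)

LSB = 2.048 V / 65536 = 31.25 µV.
(V_in − V_low)/LSB = (-0.9129 − (−1.024)) / 3.125e-05 = 3555.200.
So the output code is 3555.
In binary (0b-prefixed): 0b110111100011.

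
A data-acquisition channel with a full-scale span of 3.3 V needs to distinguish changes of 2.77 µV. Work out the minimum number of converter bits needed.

Number of steps required ≥ 3.3 V / 2.77 µV = 1191335.74.
Need 2^N ≥ 1191335.74; 2^20 = 1048576, 2^21 = 2097152.
Minimum N = 21.

21 bits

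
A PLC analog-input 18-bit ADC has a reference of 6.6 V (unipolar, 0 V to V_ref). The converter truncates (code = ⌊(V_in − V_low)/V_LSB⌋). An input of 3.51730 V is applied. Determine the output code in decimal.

code 139702

Full-scale span = 6.6 V; LSB = 6.6/2^18 = 25.18 µV.
(V_in − V_low)/LSB = (3.51730 − 0) / 2.5177e-05 = 139702.893.
So the output code is 139702.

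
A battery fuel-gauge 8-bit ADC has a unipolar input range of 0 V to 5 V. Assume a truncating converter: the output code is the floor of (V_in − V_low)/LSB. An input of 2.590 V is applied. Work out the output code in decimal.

With 256 levels over 5 V, one step is 19.531 mV.
(V_in − V_low)/LSB = (2.590 − 0) / 0.0195312 = 132.608.
Floor → code 132.

code 132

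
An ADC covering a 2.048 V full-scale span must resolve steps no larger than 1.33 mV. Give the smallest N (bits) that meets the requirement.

11 bits

Number of steps required ≥ 2.048 V / 1.33 mV = 1539.85.
Need 2^N ≥ 1539.85; 2^10 = 1024, 2^11 = 2048.
Minimum N = 11.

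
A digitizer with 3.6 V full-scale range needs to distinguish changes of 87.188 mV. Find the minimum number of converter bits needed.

6 bits

Number of steps required ≥ 3.6 V / 87.188 mV = 41.29.
Need 2^N ≥ 41.29; 2^5 = 32, 2^6 = 64.
Minimum N = 6.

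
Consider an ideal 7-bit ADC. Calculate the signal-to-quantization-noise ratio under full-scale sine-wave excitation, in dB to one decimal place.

SNR ≈ 6.02·N + 1.76 dB = 6.02·7 + 1.76 = 43.90 dB.

43.9 dB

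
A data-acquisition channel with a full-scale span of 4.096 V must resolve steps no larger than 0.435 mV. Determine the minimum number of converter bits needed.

Number of steps required ≥ 4.096 V / 0.435 mV = 9416.09.
Need 2^N ≥ 9416.09; 2^13 = 8192, 2^14 = 16384.
Minimum N = 14.

14 bits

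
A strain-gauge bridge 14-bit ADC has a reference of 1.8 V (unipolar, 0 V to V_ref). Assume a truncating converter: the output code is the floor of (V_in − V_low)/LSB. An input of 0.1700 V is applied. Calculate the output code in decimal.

code 1547

Full-scale span = 1.8 V; LSB = 1.8/2^14 = 109.86 µV.
(V_in − V_low)/LSB = (0.1700 − 0) / 0.000109863 = 1547.378.
Floor → code 1547.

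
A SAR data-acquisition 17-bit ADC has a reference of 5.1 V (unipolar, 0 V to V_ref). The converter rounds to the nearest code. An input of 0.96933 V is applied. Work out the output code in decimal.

code 24912

With 131072 levels over 5.1 V, one step is 38.91 µV.
(0.96933 − 0) / 3.89099e-05 = 24912.161 LSBs.
round(24912.161) = 24912.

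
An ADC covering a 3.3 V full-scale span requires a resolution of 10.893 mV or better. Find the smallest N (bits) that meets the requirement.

Number of steps required ≥ 3.3 V / 10.893 mV = 302.95.
Need 2^N ≥ 302.95; 2^8 = 256, 2^9 = 512.
Minimum N = 9.

9 bits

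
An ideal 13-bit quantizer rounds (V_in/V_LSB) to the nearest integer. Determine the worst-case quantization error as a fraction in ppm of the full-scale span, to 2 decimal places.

Rounding → worst-case error = ½ LSB = V_FS/2^14, so 1e+06/16384 = 61.0352 ppm of full scale.

61.04 ppm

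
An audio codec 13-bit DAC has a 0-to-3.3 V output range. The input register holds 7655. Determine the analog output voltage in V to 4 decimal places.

LSB = 3.3 V / 2^13 = 402.83 µV.
V_out = 0 + 7655 × 0.000402832 V = 3.08368 V.

3.0837 V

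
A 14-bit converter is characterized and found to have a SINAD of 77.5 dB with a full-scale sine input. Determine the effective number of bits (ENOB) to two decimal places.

12.58 bits

ENOB = (SINAD − 1.76) / 6.02 = (77.5 − 1.76)/6.02 = 12.581.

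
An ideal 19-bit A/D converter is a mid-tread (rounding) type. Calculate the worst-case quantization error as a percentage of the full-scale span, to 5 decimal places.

Rounding → worst-case error = ½ LSB = V_FS/2^20, so 100/1048576 = 9.53674e-05 % of full scale.

0.00010 %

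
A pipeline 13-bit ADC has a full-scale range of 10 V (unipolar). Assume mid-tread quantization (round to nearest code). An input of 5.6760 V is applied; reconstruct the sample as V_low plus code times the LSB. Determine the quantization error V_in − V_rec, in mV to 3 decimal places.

LSB = 10/2^13 = 1.221 mV.
(V_in − V_low)/LSB = (5.6760 − 0)/0.0012207 = 4649.7792 → code 4650 (round).
Reconstructed: 5.6762695 V.
V_in − V_rec = -0.000269531 V = -0.270 mV.

-0.270 mV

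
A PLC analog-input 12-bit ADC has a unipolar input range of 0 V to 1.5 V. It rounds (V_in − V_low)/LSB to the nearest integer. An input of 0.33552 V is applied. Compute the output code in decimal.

With 4096 levels over 1.5 V, one step is 366.21 µV.
Input sits at 916.193 steps above V_low.
round(916.193) = 916.

code 916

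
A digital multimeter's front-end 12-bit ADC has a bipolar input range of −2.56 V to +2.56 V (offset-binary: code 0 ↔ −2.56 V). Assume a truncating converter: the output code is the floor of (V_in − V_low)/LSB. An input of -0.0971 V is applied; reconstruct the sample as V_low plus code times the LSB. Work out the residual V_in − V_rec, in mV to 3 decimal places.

One LSB is 5.12 V / 4096 = 1.250 mV.
(-0.0971 − (−2.56))/0.00125 = 1970.3200; ⌊·⌋ gives code 1970.
Code 1970 maps back to (−2.56) + 1970×0.00125 V = -0.0975 V.
Difference: 0.0004 V → 0.400 mV.

0.400 mV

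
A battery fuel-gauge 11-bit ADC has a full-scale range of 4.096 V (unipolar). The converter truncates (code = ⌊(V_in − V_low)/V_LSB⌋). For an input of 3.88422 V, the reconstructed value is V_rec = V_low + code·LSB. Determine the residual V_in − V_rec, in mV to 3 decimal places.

One LSB is 4.096 V / 2048 = 2.000 mV.
(3.88422 − 0)/0.002 = 1942.1100; ⌊·⌋ gives code 1942.
Reconstructed: 3.884 V.
Difference: 0.00022 V → 0.220 mV.

0.220 mV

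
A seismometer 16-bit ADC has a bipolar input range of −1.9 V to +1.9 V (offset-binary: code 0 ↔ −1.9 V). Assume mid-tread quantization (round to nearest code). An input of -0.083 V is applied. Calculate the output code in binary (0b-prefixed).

code 0b111101001101001 (decimal 31337)

LSB = 3.8 V / 65536 = 57.98 µV.
(V_in − V_low)/LSB = (-0.083 − (−1.9)) / 5.79834e-05 = 31336.556.
round(31336.556) = 31337.
In binary (0b-prefixed): 0b111101001101001.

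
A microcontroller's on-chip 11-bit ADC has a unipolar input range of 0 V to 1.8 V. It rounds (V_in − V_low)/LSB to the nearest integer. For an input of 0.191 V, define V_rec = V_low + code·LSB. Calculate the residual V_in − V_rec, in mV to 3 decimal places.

0.277 mV

One LSB is 1.8 V / 2048 = 0.879 mV.
(V_in − V_low)/LSB = (0.191 − 0)/0.000878906 = 217.3156 → code 217 (round).
Code 217 maps back to 0 + 217×0.000878906 V = 0.19072266 V.
V_in − V_rec = 0.000277344 V = 0.277 mV.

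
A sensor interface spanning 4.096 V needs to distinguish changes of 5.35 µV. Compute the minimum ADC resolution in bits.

20 bits

Number of steps required ≥ 4.096 V / 5.35 µV = 765607.48.
Need 2^N ≥ 765607.48; 2^19 = 524288, 2^20 = 1048576.
Minimum N = 20.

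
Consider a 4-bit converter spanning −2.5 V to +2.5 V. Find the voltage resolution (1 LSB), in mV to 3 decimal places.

312.500 mV

Full-scale span = 5 V.
LSB = 5 / 2^4 = 5 / 16 = 0.3125 V = 312.500 mV.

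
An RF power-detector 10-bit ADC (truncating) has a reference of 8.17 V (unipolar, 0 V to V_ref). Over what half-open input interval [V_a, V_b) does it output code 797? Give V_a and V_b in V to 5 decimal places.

LSB = 8.17/2^10 = 7.979 mV.
V_a = V_low + 797·LSB = 6.35888 V; V_b = V_low + 798·LSB = 6.36686 V.

[6.35888 V, 6.36686 V)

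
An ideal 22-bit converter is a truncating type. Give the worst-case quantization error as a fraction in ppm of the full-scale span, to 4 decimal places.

Truncating → worst-case error = 1 LSB = V_FS/2^22, so 1e+06/4194304 = 0.238419 ppm of full scale.

0.2384 ppm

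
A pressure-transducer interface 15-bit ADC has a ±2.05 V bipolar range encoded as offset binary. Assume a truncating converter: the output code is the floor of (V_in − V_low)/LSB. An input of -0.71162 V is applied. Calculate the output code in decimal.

With 32768 levels over 4.1 V, one step is 125.12 µV.
Input sits at 10696.594 steps above V_low.
Floor → code 10696.

code 10696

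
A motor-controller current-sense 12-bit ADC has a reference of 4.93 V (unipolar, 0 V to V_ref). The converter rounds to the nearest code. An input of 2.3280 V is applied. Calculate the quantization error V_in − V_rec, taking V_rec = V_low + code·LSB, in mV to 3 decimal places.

One LSB is 4.93 V / 4096 = 1.204 mV.
(2.3280 − 0)/0.00120361 = 1934.1761; round gives code 1934.
Reconstructed: 2.3277881 V.
Error = 2.3280 − 2.3277881 = 0.000211914 V = 0.212 mV.

0.212 mV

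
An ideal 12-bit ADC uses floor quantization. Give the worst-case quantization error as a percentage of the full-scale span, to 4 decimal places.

Truncating → worst-case error = 1 LSB = V_FS/2^12, so 100/4096 = 0.0244141 % of full scale.

0.0244 %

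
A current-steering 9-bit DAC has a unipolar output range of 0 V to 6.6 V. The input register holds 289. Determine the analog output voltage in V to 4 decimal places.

3.7254 V

LSB = 6.6 V / 2^9 = 12.891 mV.
V_out = 0 + 289 × 0.0128906 V = 3.72539 V.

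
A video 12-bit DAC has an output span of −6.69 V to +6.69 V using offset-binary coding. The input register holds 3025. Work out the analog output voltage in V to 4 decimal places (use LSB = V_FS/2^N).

3.1915 V

LSB = 13.38 V / 2^12 = 3.267 mV.
V_out = (−6.69) + 3025 × 0.0032666 V = 3.19147 V.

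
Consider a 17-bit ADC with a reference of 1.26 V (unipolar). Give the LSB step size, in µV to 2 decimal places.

9.61 µV

Full-scale span = 1.26 V.
LSB = 1.26 / 2^17 = 1.26 / 131072 = 9.61304e-06 V = 9.61 µV.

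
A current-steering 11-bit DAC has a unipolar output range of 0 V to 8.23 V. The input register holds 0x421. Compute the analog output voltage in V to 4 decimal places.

4.2476 V

LSB = 8.23 V / 2^11 = 4.019 mV.
Code 0x421 = 1057 decimal.
V_out = 0 + 1057 × 0.00401855 V = 4.24761 V.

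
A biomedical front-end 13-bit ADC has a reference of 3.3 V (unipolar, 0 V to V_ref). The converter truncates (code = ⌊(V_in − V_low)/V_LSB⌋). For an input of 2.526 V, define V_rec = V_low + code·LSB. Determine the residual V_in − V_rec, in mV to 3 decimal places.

0.243 mV

LSB = 3.3/2^13 = 402.83 µV.
(V_in − V_low)/LSB = (2.526 − 0)/0.000402832 = 6270.6036 → code 6270 (floor).
V_rec = 0 + 6270·0.000402832 = 2.5257568 V.
V_in − V_rec = 0.000243164 V = 0.243 mV.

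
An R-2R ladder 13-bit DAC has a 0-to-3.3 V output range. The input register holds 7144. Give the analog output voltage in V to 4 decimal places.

2.8778 V

LSB = 3.3 V / 2^13 = 402.83 µV.
V_out = 0 + 7144 × 0.000402832 V = 2.87783 V.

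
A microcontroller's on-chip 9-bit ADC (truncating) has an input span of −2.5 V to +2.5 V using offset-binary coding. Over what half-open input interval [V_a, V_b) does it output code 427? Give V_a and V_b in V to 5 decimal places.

LSB = 5/2^9 = 9.766 mV.
V_a = V_low + 427·LSB = 1.66992 V; V_b = V_low + 428·LSB = 1.67969 V.

[1.66992 V, 1.67969 V)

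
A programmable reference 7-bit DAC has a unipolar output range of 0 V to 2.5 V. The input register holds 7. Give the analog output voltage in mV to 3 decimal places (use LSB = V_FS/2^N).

LSB = 2.5 V / 2^7 = 19.531 mV.
V_out = 0 + 7 × 0.0195312 V = 0.136719 V.
= 136.719 mV.

136.719 mV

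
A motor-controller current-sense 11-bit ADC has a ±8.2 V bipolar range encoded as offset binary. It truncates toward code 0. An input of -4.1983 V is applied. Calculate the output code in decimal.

Full-scale span = 16.4 V; LSB = 16.4/2^11 = 8.008 mV.
(-4.1983 − (−8.2)) / 0.00800781 = 499.724 LSBs.
So the output code is 499.

code 499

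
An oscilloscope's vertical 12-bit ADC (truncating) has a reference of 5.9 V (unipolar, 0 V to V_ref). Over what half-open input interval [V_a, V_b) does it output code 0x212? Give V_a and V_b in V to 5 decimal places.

LSB = 5.9/2^12 = 1.440 mV.
Code 0x212 = 530 decimal.
V_a = V_low + 530·LSB = 0.763428 V; V_b = V_low + 531·LSB = 0.764868 V.

[0.76343 V, 0.76487 V)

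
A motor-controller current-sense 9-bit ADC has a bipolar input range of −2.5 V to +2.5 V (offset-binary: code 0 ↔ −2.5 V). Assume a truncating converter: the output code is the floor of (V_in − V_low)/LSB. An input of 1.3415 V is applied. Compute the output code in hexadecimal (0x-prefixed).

code 0x189 (decimal 393)

With 512 levels over 5 V, one step is 9.766 mV.
Input sits at 393.370 steps above V_low.
So the output code is 393.
In hexadecimal (0x-prefixed): 0x189.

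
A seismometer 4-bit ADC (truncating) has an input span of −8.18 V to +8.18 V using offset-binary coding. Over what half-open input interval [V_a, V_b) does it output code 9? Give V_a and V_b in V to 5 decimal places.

LSB = 16.36/2^4 = 1.0225 V.
V_a = V_low + 9·LSB = 1.0225 V; V_b = V_low + 10·LSB = 2.045 V.

[1.02250 V, 2.04500 V)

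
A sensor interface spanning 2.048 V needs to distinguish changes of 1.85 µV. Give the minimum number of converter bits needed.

21 bits

Number of steps required ≥ 2.048 V / 1.85 µV = 1107027.03.
Need 2^N ≥ 1107027.03; 2^20 = 1048576, 2^21 = 2097152.
Minimum N = 21.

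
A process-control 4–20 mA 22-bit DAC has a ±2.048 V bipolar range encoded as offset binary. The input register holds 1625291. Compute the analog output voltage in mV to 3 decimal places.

-460.802 mV

LSB = 4.096 V / 2^22 = 0.98 µV.
V_out = (−2.048) + 1625291 × 9.76563e-07 V = -0.460802 V.
= -460.802 mV.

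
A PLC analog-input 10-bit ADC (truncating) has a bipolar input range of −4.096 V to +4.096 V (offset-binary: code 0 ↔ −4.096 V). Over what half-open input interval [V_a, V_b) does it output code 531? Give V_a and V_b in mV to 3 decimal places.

[152.000 mV, 160.000 mV)

LSB = 8.192/2^10 = 8.000 mV.
V_a = V_low + 531·LSB = 0.152 V; V_b = V_low + 532·LSB = 0.16 V.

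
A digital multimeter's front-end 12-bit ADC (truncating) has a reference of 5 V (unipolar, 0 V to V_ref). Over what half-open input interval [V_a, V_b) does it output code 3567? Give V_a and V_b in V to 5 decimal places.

LSB = 5/2^12 = 1.221 mV.
V_a = V_low + 3567·LSB = 4.35425 V; V_b = V_low + 3568·LSB = 4.35547 V.

[4.35425 V, 4.35547 V)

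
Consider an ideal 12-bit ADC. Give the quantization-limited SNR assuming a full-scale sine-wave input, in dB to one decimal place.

74.0 dB

SNR ≈ 6.02·N + 1.76 dB = 6.02·12 + 1.76 = 74.00 dB.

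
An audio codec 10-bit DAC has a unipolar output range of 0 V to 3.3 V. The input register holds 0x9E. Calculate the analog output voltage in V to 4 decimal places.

0.5092 V

LSB = 3.3 V / 2^10 = 3.223 mV.
Code 0x9E = 158 decimal.
V_out = 0 + 158 × 0.00322266 V = 0.50918 V.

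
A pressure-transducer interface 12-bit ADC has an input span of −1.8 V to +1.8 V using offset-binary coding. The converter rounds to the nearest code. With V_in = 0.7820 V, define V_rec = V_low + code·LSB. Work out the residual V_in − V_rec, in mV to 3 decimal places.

One LSB is 3.6 V / 4096 = 0.879 mV.
(V_in − V_low)/LSB = (0.7820 − (−1.8))/0.000878906 = 2937.7422 → code 2938 (round).
Reconstructed: 0.78222656 V.
V_in − V_rec = -0.000226563 V = -0.227 mV.

-0.227 mV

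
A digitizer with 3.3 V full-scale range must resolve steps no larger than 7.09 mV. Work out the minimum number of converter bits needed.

9 bits

Number of steps required ≥ 3.3 V / 7.09 mV = 465.44.
Need 2^N ≥ 465.44; 2^8 = 256, 2^9 = 512.
Minimum N = 9.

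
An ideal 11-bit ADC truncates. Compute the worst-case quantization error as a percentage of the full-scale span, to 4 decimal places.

Truncating → worst-case error = 1 LSB = V_FS/2^11, so 100/2048 = 0.0488281 % of full scale.

0.0488 %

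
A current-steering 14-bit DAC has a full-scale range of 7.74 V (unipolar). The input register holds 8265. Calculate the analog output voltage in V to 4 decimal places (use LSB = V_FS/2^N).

3.9045 V

LSB = 7.74 V / 2^14 = 472.41 µV.
V_out = 0 + 8265 × 0.000472412 V = 3.90449 V.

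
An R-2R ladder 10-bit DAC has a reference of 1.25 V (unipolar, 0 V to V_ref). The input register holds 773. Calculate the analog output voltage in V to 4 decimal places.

LSB = 1.25 V / 2^10 = 1.221 mV.
V_out = 0 + 773 × 0.0012207 V = 0.943604 V.

0.9436 V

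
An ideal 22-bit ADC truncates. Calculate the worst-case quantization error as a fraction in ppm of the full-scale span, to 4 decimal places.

0.2384 ppm

Truncating → worst-case error = 1 LSB = V_FS/2^22, so 1e+06/4194304 = 0.238419 ppm of full scale.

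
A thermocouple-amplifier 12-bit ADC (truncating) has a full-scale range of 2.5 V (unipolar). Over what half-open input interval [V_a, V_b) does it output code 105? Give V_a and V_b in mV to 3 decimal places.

LSB = 2.5/2^12 = 0.610 mV.
V_a = V_low + 105·LSB = 0.0640869 V; V_b = V_low + 106·LSB = 0.0646973 V.

[64.087 mV, 64.697 mV)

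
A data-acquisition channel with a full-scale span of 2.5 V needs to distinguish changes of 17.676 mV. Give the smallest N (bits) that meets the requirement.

Number of steps required ≥ 2.5 V / 17.676 mV = 141.43.
Need 2^N ≥ 141.43; 2^7 = 128, 2^8 = 256.
Minimum N = 8.

8 bits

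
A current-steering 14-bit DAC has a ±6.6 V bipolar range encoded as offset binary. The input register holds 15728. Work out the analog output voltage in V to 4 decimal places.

6.0715 V

LSB = 13.2 V / 2^14 = 0.806 mV.
V_out = (−6.6) + 15728 × 0.000805664 V = 6.07148 V.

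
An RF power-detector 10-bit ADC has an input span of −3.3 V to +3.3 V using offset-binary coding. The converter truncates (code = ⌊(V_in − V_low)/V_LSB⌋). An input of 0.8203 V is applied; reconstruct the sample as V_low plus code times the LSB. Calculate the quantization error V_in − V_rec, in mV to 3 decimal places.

1.745 mV

Step size: 6.6 V ÷ 2^10 = 6.445 mV.
Scaled input = 639.2708 LSBs, so code = 639.
V_rec = (−3.3) + 639·0.00644531 = 0.81855469 V.
Error = 0.8203 − 0.81855469 = 0.00174531 V = 1.745 mV.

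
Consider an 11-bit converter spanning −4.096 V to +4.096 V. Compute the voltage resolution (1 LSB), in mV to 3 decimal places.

Full-scale span = 8.192 V.
LSB = 8.192 / 2^11 = 8.192 / 2048 = 0.004 V = 4.000 mV.

4.000 mV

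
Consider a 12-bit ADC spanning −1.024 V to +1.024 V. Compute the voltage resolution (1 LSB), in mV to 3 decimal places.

Full-scale span = 2.048 V.
LSB = 2.048 / 2^12 = 2.048 / 4096 = 0.0005 V = 0.500 mV.

0.500 mV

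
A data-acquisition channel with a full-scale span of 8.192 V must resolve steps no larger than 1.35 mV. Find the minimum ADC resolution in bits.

13 bits

Number of steps required ≥ 8.192 V / 1.35 mV = 6068.15.
Need 2^N ≥ 6068.15; 2^12 = 4096, 2^13 = 8192.
Minimum N = 13.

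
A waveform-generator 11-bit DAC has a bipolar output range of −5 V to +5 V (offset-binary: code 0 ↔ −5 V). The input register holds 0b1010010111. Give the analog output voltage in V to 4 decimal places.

-1.7627 V

LSB = 10 V / 2^11 = 4.883 mV.
Code 0b1010010111 = 663 decimal.
V_out = (−5) + 663 × 0.00488281 V = -1.7627 V.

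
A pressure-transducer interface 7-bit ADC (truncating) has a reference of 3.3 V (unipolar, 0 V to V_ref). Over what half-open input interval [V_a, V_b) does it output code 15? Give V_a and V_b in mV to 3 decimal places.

[386.719 mV, 412.500 mV)

LSB = 3.3/2^7 = 25.781 mV.
V_a = V_low + 15·LSB = 0.386719 V; V_b = V_low + 16·LSB = 0.4125 V.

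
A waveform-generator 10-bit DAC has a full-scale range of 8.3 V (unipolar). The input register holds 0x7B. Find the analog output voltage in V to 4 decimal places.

0.9970 V

LSB = 8.3 V / 2^10 = 8.105 mV.
Code 0x7B = 123 decimal.
V_out = 0 + 123 × 0.00810547 V = 0.996973 V.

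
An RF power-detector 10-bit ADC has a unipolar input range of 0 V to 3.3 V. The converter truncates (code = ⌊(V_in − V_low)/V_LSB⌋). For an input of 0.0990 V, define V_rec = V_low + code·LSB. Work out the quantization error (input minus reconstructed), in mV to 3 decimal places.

LSB = 3.3/2^10 = 3.223 mV.
Scaled input = 30.7200 LSBs, so code = 30.
V_rec = 0 + 30·0.00322266 = 0.096679688 V.
Difference: 0.00232031 V → 2.320 mV.

2.320 mV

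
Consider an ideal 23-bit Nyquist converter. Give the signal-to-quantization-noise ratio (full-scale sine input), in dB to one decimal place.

SNR ≈ 6.02·N + 1.76 dB = 6.02·23 + 1.76 = 140.22 dB.

140.2 dB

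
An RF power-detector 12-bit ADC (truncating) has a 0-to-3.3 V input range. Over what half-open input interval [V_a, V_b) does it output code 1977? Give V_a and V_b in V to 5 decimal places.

[1.59280 V, 1.59360 V)

LSB = 3.3/2^12 = 0.806 mV.
V_a = V_low + 1977·LSB = 1.5928 V; V_b = V_low + 1978·LSB = 1.5936 V.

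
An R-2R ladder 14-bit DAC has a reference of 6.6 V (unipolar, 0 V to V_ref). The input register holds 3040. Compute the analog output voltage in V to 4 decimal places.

LSB = 6.6 V / 2^14 = 402.83 µV.
V_out = 0 + 3040 × 0.000402832 V = 1.22461 V.

1.2246 V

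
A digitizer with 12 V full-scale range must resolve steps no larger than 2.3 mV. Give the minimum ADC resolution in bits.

Number of steps required ≥ 12 V / 2.3 mV = 5217.39.
Need 2^N ≥ 5217.39; 2^12 = 4096, 2^13 = 8192.
Minimum N = 13.

13 bits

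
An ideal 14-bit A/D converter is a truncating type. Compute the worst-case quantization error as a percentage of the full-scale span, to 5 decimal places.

Truncating → worst-case error = 1 LSB = V_FS/2^14, so 100/16384 = 0.00610352 % of full scale.

0.00610 %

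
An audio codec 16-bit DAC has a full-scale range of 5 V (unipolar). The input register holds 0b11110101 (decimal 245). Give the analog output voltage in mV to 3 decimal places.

LSB = 5 V / 2^16 = 76.29 µV.
Code 0b11110101 = 245 decimal.
V_out = 0 + 245 × 7.62939e-05 V = 0.018692 V.
= 18.692 mV.

18.692 mV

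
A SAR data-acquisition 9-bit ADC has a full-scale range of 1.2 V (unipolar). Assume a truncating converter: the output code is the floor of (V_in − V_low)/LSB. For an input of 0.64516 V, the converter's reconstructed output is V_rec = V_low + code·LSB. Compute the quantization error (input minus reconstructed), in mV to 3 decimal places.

0.629 mV

LSB = 1.2/2^9 = 2.344 mV.
(V_in − V_low)/LSB = (0.64516 − 0)/0.00234375 = 275.2683 → code 275 (floor).
V_rec = 0 + 275·0.00234375 = 0.64453125 V.
Error = 0.64516 − 0.64453125 = 0.00062875 V = 0.629 mV.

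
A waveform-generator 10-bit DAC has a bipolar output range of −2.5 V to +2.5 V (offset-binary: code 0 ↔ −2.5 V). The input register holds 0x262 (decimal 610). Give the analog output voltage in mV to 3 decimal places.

LSB = 5 V / 2^10 = 4.883 mV.
Code 0x262 = 610 decimal.
V_out = (−2.5) + 610 × 0.00488281 V = 0.478516 V.
= 478.516 mV.

478.516 mV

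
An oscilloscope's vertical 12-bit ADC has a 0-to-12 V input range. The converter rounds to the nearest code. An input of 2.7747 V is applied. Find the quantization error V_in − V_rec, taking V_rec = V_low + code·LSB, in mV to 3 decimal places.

0.286 mV

LSB = 12/2^12 = 2.930 mV.
(V_in − V_low)/LSB = (2.7747 − 0)/0.00292969 = 947.0976 → code 947 (round).
V_rec = 0 + 947·0.00292969 = 2.7744141 V.
Error = 2.7747 − 2.7744141 = 0.000285938 V = 0.286 mV.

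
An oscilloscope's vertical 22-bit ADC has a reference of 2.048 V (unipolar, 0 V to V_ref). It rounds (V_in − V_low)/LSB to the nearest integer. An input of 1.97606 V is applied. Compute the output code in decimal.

code 4046971

With 4194304 levels over 2.048 V, one step is 0.49 µV.
(V_in − V_low)/LSB = (1.97606 − 0) / 4.88281e-07 = 4046970.880.
round(4046970.880) = 4046971.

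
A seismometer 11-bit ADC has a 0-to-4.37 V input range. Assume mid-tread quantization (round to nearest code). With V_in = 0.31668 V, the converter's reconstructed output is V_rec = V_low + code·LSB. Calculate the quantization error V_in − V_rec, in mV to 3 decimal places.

Step size: 4.37 V ÷ 2^11 = 2.134 mV.
(V_in − V_low)/LSB = (0.31668 − 0)/0.00213379 = 148.4120 → code 148 (round).
Code 148 maps back to 0 + 148×0.00213379 V = 0.31580078 V.
V_in − V_rec = 0.000879219 V = 0.879 mV.

0.879 mV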